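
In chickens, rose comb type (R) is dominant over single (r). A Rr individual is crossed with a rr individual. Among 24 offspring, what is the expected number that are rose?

Punnett square for Rr × rr:
Offspring genotypes: 2 Rr, 2 rr
rose: 2, single: 2
rose: 2 out of 4 → fraction 1/2
Expected count = 1/2 × 24 = 12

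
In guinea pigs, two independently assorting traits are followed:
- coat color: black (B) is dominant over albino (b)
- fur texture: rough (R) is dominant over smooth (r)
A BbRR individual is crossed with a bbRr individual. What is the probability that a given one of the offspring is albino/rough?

Dihybrid cross BbRR × bbRr — consider each gene separately:
coat color: Bb × bb → 2 Bb, 2 bb → 2 B_ : 2 bb (out of 4)
fur texture: RR × Rr → 2 RR, 2 Rr → 4 R_ (out of 4)
Combine (counts out of 4 × 4 = 16): black/rough (B_R_) = 2×4 = 8; albino/rough (bbR_) = 2×4 = 8
Phenotype counts (out of 16): 8 black/rough, 8 albino/rough
albino/rough: 8 out of 16
Probability: 8/16 = 1/2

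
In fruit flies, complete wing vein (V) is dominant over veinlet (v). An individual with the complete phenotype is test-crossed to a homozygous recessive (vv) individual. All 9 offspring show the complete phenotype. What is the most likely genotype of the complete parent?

Test cross: ? × vv
All offspring are complete.
If the unknown parent were heterozygous (Vv), about half of 9 offspring would be veinlet; none are. The unknown parent is most likely homozygous dominant (VV).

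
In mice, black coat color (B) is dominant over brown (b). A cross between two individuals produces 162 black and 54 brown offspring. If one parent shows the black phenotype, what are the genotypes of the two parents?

Observed offspring: 162 black, 54 brown
The observed ratio simplifies to 3:1. Brown (bb) offspring appear, so each parent must contribute one b allele. The parent stated to show black carries B, so it is Bb. The other parent is then either Bb or bb: Bb × bb would give a 1:1 split, whereas Bb × Bb gives 3:1 — matching the data. So both parents are heterozygous (Bb × Bb).
Parent genotypes: Bb × Bb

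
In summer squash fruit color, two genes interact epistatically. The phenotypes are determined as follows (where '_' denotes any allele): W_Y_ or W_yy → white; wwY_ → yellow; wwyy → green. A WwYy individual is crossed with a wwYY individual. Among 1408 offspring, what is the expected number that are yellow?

Cross: WwYy × wwYY — consider each gene separately:
W gene: Ww × ww → 2 Ww, 2 ww → 2 W_ : 2 ww (out of 4)
Y gene: Yy × YY → 2 YY, 2 Yy → 4 Y_ (out of 4)
Genotype classes (out of 4 × 4 = 16): W_Y_ = 2×4 = 8; wwY_ = 2×4 = 8
Apply the phenotype rules: W_Y_ (8) → white; wwY_ (8) → yellow
Phenotype counts (out of 16): 8 white, 8 yellow
yellow: 8 out of 16 → fraction 1/2
Expected count = 1/2 × 1408 = 704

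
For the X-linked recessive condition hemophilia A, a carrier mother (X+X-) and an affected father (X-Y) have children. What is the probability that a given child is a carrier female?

Cross: X+X- × X-Y
Offspring: 1 X+X-, 1 X+Y, 1 X-X-, 1 X-Y
Probability of a carrier female: 1/4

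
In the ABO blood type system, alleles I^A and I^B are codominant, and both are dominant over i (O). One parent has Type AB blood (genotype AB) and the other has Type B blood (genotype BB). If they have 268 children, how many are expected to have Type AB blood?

Cross: AB × BB
Possible offspring genotypes: 2 AB, 2 BB
Blood type counts: 2 Type AB, 2 Type B
Probability of Type AB: 2/4 = 1/2
Expected count = 1/2 × 268 = 134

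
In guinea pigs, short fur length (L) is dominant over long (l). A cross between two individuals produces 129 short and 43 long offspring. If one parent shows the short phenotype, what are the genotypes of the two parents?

Observed offspring: 129 short, 43 long
The observed ratio simplifies to 3:1. Long (ll) offspring appear, so each parent must contribute one l allele. The parent stated to show short carries L, so it is Ll. The other parent is then either Ll or ll: Ll × ll would give a 1:1 split, whereas Ll × Ll gives 3:1 — matching the data. So both parents are heterozygous (Ll × Ll).
Parent genotypes: Ll × Ll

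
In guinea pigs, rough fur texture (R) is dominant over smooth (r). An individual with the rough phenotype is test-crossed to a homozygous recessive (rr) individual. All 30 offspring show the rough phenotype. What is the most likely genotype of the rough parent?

Test cross: ? × rr
All offspring are rough.
If the unknown parent were heterozygous (Rr), about half of 30 offspring would be smooth; none are. The unknown parent is most likely homozygous dominant (RR).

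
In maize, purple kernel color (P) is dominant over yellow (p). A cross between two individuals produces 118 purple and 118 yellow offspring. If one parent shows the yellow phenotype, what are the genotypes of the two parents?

Observed offspring: 118 purple, 118 yellow
The observed ratio simplifies to 1:1. One parent shows yellow, so its genotype must be pp. A 1:1 offspring split requires the other parent to be heterozygous (Pp).
Parent genotypes: pp × Pp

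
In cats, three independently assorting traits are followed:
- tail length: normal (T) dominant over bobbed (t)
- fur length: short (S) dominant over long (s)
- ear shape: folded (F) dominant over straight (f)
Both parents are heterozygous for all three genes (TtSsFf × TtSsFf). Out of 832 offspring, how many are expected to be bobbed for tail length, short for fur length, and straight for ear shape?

Trihybrid cross: TtSsFf × TtSsFf
Each trait segregates independently with a 3:1 phenotypic ratio, so each gene contributes 3/4 (dominant) or 1/4 (recessive).
Target: bobbed (tail length), short (fur length), straight (ear shape)
Probability = product of independent per-trait probabilities
= 1/4 × 3/4 × 1/4 = 3/64
Expected count = 3/64 × 832 = 39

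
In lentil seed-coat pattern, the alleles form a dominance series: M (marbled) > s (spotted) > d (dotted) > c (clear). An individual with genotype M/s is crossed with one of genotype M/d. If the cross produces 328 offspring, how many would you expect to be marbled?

Cross: M/s × M/d
Allele dominance: M > s > d > c
Offspring genotypes: 1 M/M, 1 M/d, 1 M/s, 1 s/d
Phenotype counts: 3 marbled, 1 spotted
marbled: 3 out of 4 → fraction 3/4
Expected count = 3/4 × 328 = 246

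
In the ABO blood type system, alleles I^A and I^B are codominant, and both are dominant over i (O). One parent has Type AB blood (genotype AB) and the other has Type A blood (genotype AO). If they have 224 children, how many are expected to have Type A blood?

Cross: AB × AO
Possible offspring genotypes: 1 AA, 1 AO, 1 AB, 1 BO
Blood type counts: 2 Type A, 1 Type AB, 1 Type B
Probability of Type A: 2/4 = 1/2
Expected count = 1/2 × 224 = 112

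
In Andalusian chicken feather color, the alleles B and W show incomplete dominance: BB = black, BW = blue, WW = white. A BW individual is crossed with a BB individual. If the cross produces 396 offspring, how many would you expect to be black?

Punnett square for BW × BB:
Offspring genotypes: 2 BB, 2 BW
Phenotype counts: 2 black, 2 blue
black: 2 out of 4 → fraction 1/2
Expected count = 1/2 × 396 = 198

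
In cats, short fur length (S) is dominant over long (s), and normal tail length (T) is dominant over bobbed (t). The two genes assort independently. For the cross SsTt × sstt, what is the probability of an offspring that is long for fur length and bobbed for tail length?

Dihybrid cross SsTt × sstt — consider each gene separately:
fur length: Ss × ss → 2 Ss, 2 ss → 2 S_ : 2 ss (out of 4)
tail length: Tt × tt → 2 Tt, 2 tt → 2 T_ : 2 tt (out of 4)
Looking for: long (ss) and bobbed (tt)
P(long) = 2/4, P(bobbed) = 2/4
P(both) = 2/4 × 2/4 = 4/16 = 1/4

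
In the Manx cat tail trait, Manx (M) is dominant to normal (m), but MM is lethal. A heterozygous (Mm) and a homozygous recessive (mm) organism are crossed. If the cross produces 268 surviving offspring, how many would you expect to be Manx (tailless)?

Cross: Mm × mm
Punnett square offspring (before lethality): 2 Mm, 2 mm
No MM offspring are produced in this cross.
Manx (tailless): 2 out of 4 → fraction 1/2
Expected count = 1/2 × 268 = 134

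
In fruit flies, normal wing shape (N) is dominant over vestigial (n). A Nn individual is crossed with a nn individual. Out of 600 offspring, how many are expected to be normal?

Punnett square for Nn × nn:
Offspring genotypes: 2 Nn, 2 nn
normal: 2, vestigial: 2
normal: 2 out of 4 → fraction 1/2
Expected count = 1/2 × 600 = 300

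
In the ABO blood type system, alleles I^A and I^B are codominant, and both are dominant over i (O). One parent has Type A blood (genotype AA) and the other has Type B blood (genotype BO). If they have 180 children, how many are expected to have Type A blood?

Cross: AA × BO
Possible offspring genotypes: 2 AB, 2 AO
Blood type counts: 2 Type AB, 2 Type A
Probability of Type A: 2/4 = 1/2
Expected count = 1/2 × 180 = 90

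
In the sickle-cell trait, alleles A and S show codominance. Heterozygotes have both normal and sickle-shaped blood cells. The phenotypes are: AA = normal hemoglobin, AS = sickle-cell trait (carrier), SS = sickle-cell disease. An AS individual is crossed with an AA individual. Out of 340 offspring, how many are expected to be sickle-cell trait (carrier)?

Punnett square for AS × AA:
Offspring genotypes: 2 AA, 2 AS
Phenotype counts: 2 normal hemoglobin, 2 sickle-cell trait (carrier)
sickle-cell trait (carrier): 2 out of 4 → fraction 1/2
Expected count = 1/2 × 340 = 170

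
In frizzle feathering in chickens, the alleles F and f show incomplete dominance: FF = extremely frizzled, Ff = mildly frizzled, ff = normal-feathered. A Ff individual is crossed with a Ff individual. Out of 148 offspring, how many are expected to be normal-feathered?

Punnett square for Ff × Ff:
Offspring genotypes: 1 FF, 2 Ff, 1 ff
Phenotype counts: 1 extremely frizzled, 2 mildly frizzled, 1 normal-feathered
normal-feathered: 1 out of 4 → fraction 1/4
Expected count = 1/4 × 148 = 37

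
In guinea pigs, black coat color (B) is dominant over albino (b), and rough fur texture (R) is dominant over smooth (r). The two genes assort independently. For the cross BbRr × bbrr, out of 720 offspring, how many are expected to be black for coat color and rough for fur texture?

Dihybrid cross BbRr × bbrr — consider each gene separately:
coat color: Bb × bb → 2 Bb, 2 bb → 2 B_ : 2 bb (out of 4)
fur texture: Rr × rr → 2 Rr, 2 rr → 2 R_ : 2 rr (out of 4)
Looking for: black (B_) and rough (R_)
P(black) = 2/4, P(rough) = 2/4
P(both) = 2/4 × 2/4 = 4/16 = 1/4
Expected count = 1/4 × 720 = 180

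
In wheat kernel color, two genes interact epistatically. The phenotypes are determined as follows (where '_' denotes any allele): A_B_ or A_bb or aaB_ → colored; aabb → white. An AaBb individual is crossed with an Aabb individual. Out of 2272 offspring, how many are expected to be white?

Cross: AaBb × Aabb — consider each gene separately:
A gene: Aa × Aa → 1 AA, 2 Aa, 1 aa → 3 A_ : 1 aa (out of 4)
B gene: Bb × bb → 2 Bb, 2 bb → 2 B_ : 2 bb (out of 4)
Genotype classes (out of 4 × 4 = 16): A_B_ = 3×2 = 6; A_bb = 3×2 = 6; aaB_ = 1×2 = 2; aabb = 1×2 = 2
Apply the phenotype rules: A_B_ (6) + A_bb (6) + aaB_ (2) → colored; aabb (2) → white
Phenotype counts (out of 16): 14 colored, 2 white
white: 2 out of 16 → fraction 1/8
Expected count = 1/8 × 2272 = 284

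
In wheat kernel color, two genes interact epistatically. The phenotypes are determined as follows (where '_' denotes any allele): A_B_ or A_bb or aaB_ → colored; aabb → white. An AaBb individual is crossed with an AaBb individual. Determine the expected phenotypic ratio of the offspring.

Cross: AaBb × AaBb — consider each gene separately:
A gene: Aa × Aa → 1 AA, 2 Aa, 1 aa → 3 A_ : 1 aa (out of 4)
B gene: Bb × Bb → 1 BB, 2 Bb, 1 bb → 3 B_ : 1 bb (out of 4)
Genotype classes (out of 4 × 4 = 16): A_B_ = 3×3 = 9; A_bb = 3×1 = 3; aaB_ = 1×3 = 3; aabb = 1×1 = 1
Apply the phenotype rules: A_B_ (9) + A_bb (3) + aaB_ (3) → colored; aabb (1) → white
Phenotype counts (out of 16): 15 colored, 1 white
Ratio: 15 colored : 1 white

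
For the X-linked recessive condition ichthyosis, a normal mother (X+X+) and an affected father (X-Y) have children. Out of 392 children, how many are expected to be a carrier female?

Cross: X+X+ × X-Y
Offspring: 2 X+X-, 2 X+Y
Probability of a carrier female: 2/4 = 1/2
Expected count = 1/2 × 392 = 196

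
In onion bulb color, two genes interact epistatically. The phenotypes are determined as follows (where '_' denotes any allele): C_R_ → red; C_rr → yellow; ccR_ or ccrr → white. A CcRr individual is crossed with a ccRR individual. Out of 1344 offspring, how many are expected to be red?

Cross: CcRr × ccRR — consider each gene separately:
C gene: Cc × cc → 2 Cc, 2 cc → 2 C_ : 2 cc (out of 4)
R gene: Rr × RR → 2 RR, 2 Rr → 4 R_ (out of 4)
Genotype classes (out of 4 × 4 = 16): C_R_ = 2×4 = 8; ccR_ = 2×4 = 8
Apply the phenotype rules: C_R_ (8) → red; ccR_ (8) → white
Phenotype counts (out of 16): 8 red, 8 white
red: 8 out of 16 → fraction 1/2
Expected count = 1/2 × 1344 = 672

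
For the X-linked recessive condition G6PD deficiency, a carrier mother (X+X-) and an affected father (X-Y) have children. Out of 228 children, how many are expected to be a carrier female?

Cross: X+X- × X-Y
Offspring: 1 X+X-, 1 X+Y, 1 X-X-, 1 X-Y
Probability of a carrier female: 1/4
Expected count = 1/4 × 228 = 57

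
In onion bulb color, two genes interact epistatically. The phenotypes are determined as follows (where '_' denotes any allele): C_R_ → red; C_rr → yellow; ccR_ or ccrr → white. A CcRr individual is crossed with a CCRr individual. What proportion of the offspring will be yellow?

Cross: CcRr × CCRr — consider each gene separately:
C gene: Cc × CC → 2 CC, 2 Cc → 4 C_ (out of 4)
R gene: Rr × Rr → 1 RR, 2 Rr, 1 rr → 3 R_ : 1 rr (out of 4)
Genotype classes (out of 4 × 4 = 16): C_R_ = 4×3 = 12; C_rr = 4×1 = 4
Apply the phenotype rules: C_R_ (12) → red; C_rr (4) → yellow
Phenotype counts (out of 16): 12 red, 4 yellow
yellow: 4 out of 16
Probability: 4/16 = 1/4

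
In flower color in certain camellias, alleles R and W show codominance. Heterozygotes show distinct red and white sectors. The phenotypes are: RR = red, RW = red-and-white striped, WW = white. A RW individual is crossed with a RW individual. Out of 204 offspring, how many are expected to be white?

Punnett square for RW × RW:
Offspring genotypes: 1 RR, 2 RW, 1 WW
Phenotype counts: 1 red, 2 red-and-white striped, 1 white
white: 1 out of 4 → fraction 1/4
Expected count = 1/4 × 204 = 51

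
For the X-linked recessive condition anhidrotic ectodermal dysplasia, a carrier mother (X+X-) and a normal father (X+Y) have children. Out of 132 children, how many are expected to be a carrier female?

Cross: X+X- × X+Y
Offspring: 1 X+X+, 1 X+Y, 1 X+X-, 1 X-Y
Probability of a carrier female: 1/4
Expected count = 1/4 × 132 = 33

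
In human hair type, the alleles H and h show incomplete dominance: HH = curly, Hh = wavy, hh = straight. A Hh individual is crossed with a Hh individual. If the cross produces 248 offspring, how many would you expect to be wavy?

Punnett square for Hh × Hh:
Offspring genotypes: 1 HH, 2 Hh, 1 hh
Phenotype counts: 1 curly, 2 wavy, 1 straight
wavy: 2 out of 4 → fraction 1/2
Expected count = 1/2 × 248 = 124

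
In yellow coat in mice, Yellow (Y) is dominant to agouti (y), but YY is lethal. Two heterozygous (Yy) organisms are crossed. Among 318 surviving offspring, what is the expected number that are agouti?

Cross: Yy × Yy
Punnett square offspring (before lethality): 1 YY, 2 Yy, 1 yy
The YY genotype is lethal (embryos die); surviving offspring: 2 Yy, 1 yy
agouti: 1 out of 3 → fraction 1/3
Expected count = 1/3 × 318 = 106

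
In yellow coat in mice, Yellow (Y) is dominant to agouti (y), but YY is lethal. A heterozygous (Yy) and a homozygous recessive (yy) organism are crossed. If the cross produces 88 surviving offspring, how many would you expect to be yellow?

Cross: Yy × yy
Punnett square offspring (before lethality): 2 Yy, 2 yy
No YY offspring are produced in this cross.
yellow: 2 out of 4 → fraction 1/2
Expected count = 1/2 × 88 = 44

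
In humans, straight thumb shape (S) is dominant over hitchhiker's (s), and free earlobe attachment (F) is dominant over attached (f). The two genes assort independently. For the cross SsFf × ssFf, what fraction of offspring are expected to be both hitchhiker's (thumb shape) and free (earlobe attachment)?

Dihybrid cross SsFf × ssFf — consider each gene separately:
thumb shape: Ss × ss → 2 Ss, 2 ss → 2 S_ : 2 ss (out of 4)
earlobe attachment: Ff × Ff → 1 FF, 2 Ff, 1 ff → 3 F_ : 1 ff (out of 4)
Looking for: hitchhiker's (ss) and free (F_)
P(hitchhiker's) = 2/4, P(free) = 3/4
P(both) = 2/4 × 3/4 = 6/16 = 3/8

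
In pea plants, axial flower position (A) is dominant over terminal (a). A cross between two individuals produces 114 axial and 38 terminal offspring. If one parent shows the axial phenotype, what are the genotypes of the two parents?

Observed offspring: 114 axial, 38 terminal
The observed ratio simplifies to 3:1. Terminal (aa) offspring appear, so each parent must contribute one a allele. The parent stated to show axial carries A, so it is Aa. The other parent is then either Aa or aa: Aa × aa would give a 1:1 split, whereas Aa × Aa gives 3:1 — matching the data. So both parents are heterozygous (Aa × Aa).
Parent genotypes: Aa × Aa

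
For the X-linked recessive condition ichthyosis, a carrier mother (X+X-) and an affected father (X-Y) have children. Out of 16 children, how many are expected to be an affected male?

Cross: X+X- × X-Y
Offspring: 1 X+X-, 1 X+Y, 1 X-X-, 1 X-Y
Probability of an affected male: 1/4
Expected count = 1/4 × 16 = 4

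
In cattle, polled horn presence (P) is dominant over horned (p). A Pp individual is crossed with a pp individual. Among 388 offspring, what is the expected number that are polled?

Punnett square for Pp × pp:
Offspring genotypes: 2 Pp, 2 pp
polled: 2, horned: 2
polled: 2 out of 4 → fraction 1/2
Expected count = 1/2 × 388 = 194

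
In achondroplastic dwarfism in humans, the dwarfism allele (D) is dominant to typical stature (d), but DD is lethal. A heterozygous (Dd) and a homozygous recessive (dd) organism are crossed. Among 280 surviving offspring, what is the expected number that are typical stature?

Cross: Dd × dd
Punnett square offspring (before lethality): 2 Dd, 2 dd
No DD offspring are produced in this cross.
typical stature: 2 out of 4 → fraction 1/2
Expected count = 1/2 × 280 = 140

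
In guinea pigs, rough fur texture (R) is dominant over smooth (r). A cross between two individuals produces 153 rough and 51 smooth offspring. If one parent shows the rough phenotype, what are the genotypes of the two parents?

Observed offspring: 153 rough, 51 smooth
The observed ratio simplifies to 3:1. Smooth (rr) offspring appear, so each parent must contribute one r allele. The parent stated to show rough carries R, so it is Rr. The other parent is then either Rr or rr: Rr × rr would give a 1:1 split, whereas Rr × Rr gives 3:1 — matching the data. So both parents are heterozygous (Rr × Rr).
Parent genotypes: Rr × Rr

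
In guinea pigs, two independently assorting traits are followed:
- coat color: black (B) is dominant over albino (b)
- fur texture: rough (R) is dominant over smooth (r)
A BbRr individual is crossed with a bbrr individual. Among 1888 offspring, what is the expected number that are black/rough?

Dihybrid cross BbRr × bbrr — consider each gene separately:
coat color: Bb × bb → 2 Bb, 2 bb → 2 B_ : 2 bb (out of 4)
fur texture: Rr × rr → 2 Rr, 2 rr → 2 R_ : 2 rr (out of 4)
Combine (counts out of 4 × 4 = 16): black/rough (B_R_) = 2×2 = 4; black/smooth (B_rr) = 2×2 = 4; albino/rough (bbR_) = 2×2 = 4; albino/smooth (bbrr) = 2×2 = 4
Phenotype counts (out of 16): 4 black/rough, 4 black/smooth, 4 albino/rough, 4 albino/smooth
black/rough: 4 out of 16 → fraction 1/4
Expected count = 1/4 × 1888 = 472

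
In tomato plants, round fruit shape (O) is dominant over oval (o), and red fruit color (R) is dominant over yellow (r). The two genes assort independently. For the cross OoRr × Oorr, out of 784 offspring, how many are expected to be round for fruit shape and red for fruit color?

Dihybrid cross OoRr × Oorr — consider each gene separately:
fruit shape: Oo × Oo → 1 OO, 2 Oo, 1 oo → 3 O_ : 1 oo (out of 4)
fruit color: Rr × rr → 2 Rr, 2 rr → 2 R_ : 2 rr (out of 4)
Looking for: round (O_) and red (R_)
P(round) = 3/4, P(red) = 2/4
P(both) = 3/4 × 2/4 = 6/16 = 3/8
Expected count = 3/8 × 784 = 294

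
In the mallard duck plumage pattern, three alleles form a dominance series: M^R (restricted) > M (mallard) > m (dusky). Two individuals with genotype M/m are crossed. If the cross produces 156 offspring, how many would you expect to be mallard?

Cross: M/m × M/m
Allele dominance: M^R > M > m
Offspring genotypes: 1 M/M, 2 M/m, 1 m/m
Phenotype counts: 3 mallard, 1 dusky
mallard: 3 out of 4 → fraction 3/4
Expected count = 3/4 × 156 = 117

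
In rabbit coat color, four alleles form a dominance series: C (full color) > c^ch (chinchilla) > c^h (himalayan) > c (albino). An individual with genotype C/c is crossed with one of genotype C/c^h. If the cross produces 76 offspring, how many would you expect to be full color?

Cross: C/c × C/c^h
Allele dominance: C > c^ch > c^h > c
Offspring genotypes: 1 C/C, 1 C/c^h, 1 C/c, 1 c^h/c
Phenotype counts: 3 full color, 1 himalayan
full color: 3 out of 4 → fraction 3/4
Expected count = 3/4 × 76 = 57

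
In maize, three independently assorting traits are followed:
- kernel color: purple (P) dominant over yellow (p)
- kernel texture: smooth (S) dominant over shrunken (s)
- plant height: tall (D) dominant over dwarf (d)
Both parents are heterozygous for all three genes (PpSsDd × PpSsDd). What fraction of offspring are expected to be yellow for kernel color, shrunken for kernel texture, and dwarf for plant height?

Trihybrid cross: PpSsDd × PpSsDd
Each trait segregates independently with a 3:1 phenotypic ratio, so each gene contributes 3/4 (dominant) or 1/4 (recessive).
Target: yellow (kernel color), shrunken (kernel texture), dwarf (plant height)
Probability = product of independent per-trait probabilities
= 1/4 × 1/4 × 1/4 = 1/64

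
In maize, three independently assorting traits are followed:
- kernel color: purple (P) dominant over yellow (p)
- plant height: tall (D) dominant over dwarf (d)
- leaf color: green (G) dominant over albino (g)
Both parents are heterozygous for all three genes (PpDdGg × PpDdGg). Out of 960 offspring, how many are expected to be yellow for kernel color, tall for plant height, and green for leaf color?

Trihybrid cross: PpDdGg × PpDdGg
Each trait segregates independently with a 3:1 phenotypic ratio, so each gene contributes 3/4 (dominant) or 1/4 (recessive).
Target: yellow (kernel color), tall (plant height), green (leaf color)
Probability = product of independent per-trait probabilities
= 1/4 × 3/4 × 3/4 = 9/64
Expected count = 9/64 × 960 = 135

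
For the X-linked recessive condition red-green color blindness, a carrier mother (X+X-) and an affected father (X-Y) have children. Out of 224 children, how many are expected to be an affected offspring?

Cross: X+X- × X-Y
Offspring: 1 X+X-, 1 X+Y, 1 X-X-, 1 X-Y
Probability of an affected offspring: 2/4 = 1/2
Expected count = 1/2 × 224 = 112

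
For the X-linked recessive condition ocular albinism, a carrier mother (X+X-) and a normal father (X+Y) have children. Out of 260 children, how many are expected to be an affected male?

Cross: X+X- × X+Y
Offspring: 1 X+X+, 1 X+Y, 1 X+X-, 1 X-Y
Probability of an affected male: 1/4
Expected count = 1/4 × 260 = 65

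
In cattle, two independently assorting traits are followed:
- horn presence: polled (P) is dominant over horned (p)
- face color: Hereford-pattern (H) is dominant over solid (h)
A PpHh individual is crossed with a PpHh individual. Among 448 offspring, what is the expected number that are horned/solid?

Dihybrid cross PpHh × PpHh — consider each gene separately:
horn presence: Pp × Pp → 1 PP, 2 Pp, 1 pp → 3 P_ : 1 pp (out of 4)
face color: Hh × Hh → 1 HH, 2 Hh, 1 hh → 3 H_ : 1 hh (out of 4)
Combine (counts out of 4 × 4 = 16): polled/Hereford-pattern (P_H_) = 3×3 = 9; polled/solid (P_hh) = 3×1 = 3; horned/Hereford-pattern (ppH_) = 1×3 = 3; horned/solid (pphh) = 1×1 = 1
Phenotype counts (out of 16): 9 polled/Hereford-pattern, 3 polled/solid, 3 horned/Hereford-pattern, 1 horned/solid
horned/solid: 1 out of 16 → fraction 1/16
Expected count = 1/16 × 448 = 28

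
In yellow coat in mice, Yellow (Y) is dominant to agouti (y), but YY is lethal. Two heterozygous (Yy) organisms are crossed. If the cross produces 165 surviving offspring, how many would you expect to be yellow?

Cross: Yy × Yy
Punnett square offspring (before lethality): 1 YY, 2 Yy, 1 yy
The YY genotype is lethal (embryos die); surviving offspring: 2 Yy, 1 yy
yellow: 2 out of 3 → fraction 2/3
Expected count = 2/3 × 165 = 110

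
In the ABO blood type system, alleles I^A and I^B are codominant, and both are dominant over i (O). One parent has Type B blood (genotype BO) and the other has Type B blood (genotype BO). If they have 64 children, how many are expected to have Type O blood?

Cross: BO × BO
Possible offspring genotypes: 1 BB, 2 BO, 1 OO
Blood type counts: 3 Type B, 1 Type O
Probability of Type O: 1/4
Expected count = 1/4 × 64 = 16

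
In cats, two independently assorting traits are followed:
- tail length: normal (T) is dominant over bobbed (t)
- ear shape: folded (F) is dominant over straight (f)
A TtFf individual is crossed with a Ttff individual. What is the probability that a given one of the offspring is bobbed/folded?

Dihybrid cross TtFf × Ttff — consider each gene separately:
tail length: Tt × Tt → 1 TT, 2 Tt, 1 tt → 3 T_ : 1 tt (out of 4)
ear shape: Ff × ff → 2 Ff, 2 ff → 2 F_ : 2 ff (out of 4)
Combine (counts out of 4 × 4 = 16): normal/folded (T_F_) = 3×2 = 6; normal/straight (T_ff) = 3×2 = 6; bobbed/folded (ttF_) = 1×2 = 2; bobbed/straight (ttff) = 1×2 = 2
Phenotype counts (out of 16): 6 normal/folded, 6 normal/straight, 2 bobbed/folded, 2 bobbed/straight
bobbed/folded: 2 out of 16
Probability: 2/16 = 1/8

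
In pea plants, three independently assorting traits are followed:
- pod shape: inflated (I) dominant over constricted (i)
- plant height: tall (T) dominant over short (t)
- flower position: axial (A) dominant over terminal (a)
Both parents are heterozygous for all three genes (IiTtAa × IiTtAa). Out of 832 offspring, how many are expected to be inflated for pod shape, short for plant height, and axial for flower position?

Trihybrid cross: IiTtAa × IiTtAa
Each trait segregates independently with a 3:1 phenotypic ratio, so each gene contributes 3/4 (dominant) or 1/4 (recessive).
Target: inflated (pod shape), short (plant height), axial (flower position)
Probability = product of independent per-trait probabilities
= 3/4 × 1/4 × 3/4 = 9/64
Expected count = 9/64 × 832 = 117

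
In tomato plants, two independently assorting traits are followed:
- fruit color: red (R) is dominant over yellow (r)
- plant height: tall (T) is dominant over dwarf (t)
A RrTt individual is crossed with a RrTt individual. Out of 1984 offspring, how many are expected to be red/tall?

Dihybrid cross RrTt × RrTt — consider each gene separately:
fruit color: Rr × Rr → 1 RR, 2 Rr, 1 rr → 3 R_ : 1 rr (out of 4)
plant height: Tt × Tt → 1 TT, 2 Tt, 1 tt → 3 T_ : 1 tt (out of 4)
Combine (counts out of 4 × 4 = 16): red/tall (R_T_) = 3×3 = 9; red/dwarf (R_tt) = 3×1 = 3; yellow/tall (rrT_) = 1×3 = 3; yellow/dwarf (rrtt) = 1×1 = 1
Phenotype counts (out of 16): 9 red/tall, 3 red/dwarf, 3 yellow/tall, 1 yellow/dwarf
red/tall: 9 out of 16 → fraction 9/16
Expected count = 9/16 × 1984 = 1116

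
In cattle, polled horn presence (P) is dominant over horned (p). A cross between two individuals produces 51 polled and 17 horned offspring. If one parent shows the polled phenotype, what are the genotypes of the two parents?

Observed offspring: 51 polled, 17 horned
The observed ratio simplifies to 3:1. Horned (pp) offspring appear, so each parent must contribute one p allele. The parent stated to show polled carries P, so it is Pp. The other parent is then either Pp or pp: Pp × pp would give a 1:1 split, whereas Pp × Pp gives 3:1 — matching the data. So both parents are heterozygous (Pp × Pp).
Parent genotypes: Pp × Pp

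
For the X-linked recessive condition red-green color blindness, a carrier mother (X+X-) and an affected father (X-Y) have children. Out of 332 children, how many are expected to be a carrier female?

Cross: X+X- × X-Y
Offspring: 1 X+X-, 1 X+Y, 1 X-X-, 1 X-Y
Probability of a carrier female: 1/4
Expected count = 1/4 × 332 = 83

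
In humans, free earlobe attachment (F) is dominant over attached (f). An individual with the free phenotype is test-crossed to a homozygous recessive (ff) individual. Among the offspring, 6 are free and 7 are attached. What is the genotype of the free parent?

Test cross: ? × ff
Offspring: 6 free, 7 attached — approximately 1:1.
A 1:1 ratio in a test cross indicates the unknown parent is heterozygous (Ff).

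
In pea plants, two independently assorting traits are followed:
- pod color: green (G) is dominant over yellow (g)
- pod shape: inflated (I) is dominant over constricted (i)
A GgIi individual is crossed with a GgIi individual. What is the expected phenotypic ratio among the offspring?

Dihybrid cross GgIi × GgIi — consider each gene separately:
pod color: Gg × Gg → 1 GG, 2 Gg, 1 gg → 3 G_ : 1 gg (out of 4)
pod shape: Ii × Ii → 1 II, 2 Ii, 1 ii → 3 I_ : 1 ii (out of 4)
Combine (counts out of 4 × 4 = 16): green/inflated (G_I_) = 3×3 = 9; green/constricted (G_ii) = 3×1 = 3; yellow/inflated (ggI_) = 1×3 = 3; yellow/constricted (ggii) = 1×1 = 1
Phenotype counts (out of 16): 9 green/inflated, 3 green/constricted, 3 yellow/inflated, 1 yellow/constricted
Ratio: 9 green/inflated : 3 green/constricted : 3 yellow/inflated : 1 yellow/constricted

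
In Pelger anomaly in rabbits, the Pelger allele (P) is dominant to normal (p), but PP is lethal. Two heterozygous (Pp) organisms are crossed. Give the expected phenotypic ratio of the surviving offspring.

Cross: Pp × Pp
Punnett square offspring (before lethality): 1 PP, 2 Pp, 1 pp
The PP genotype is lethal (embryos die); surviving offspring: 2 Pp, 1 pp
Ratio: 2 Pelger : 1 normal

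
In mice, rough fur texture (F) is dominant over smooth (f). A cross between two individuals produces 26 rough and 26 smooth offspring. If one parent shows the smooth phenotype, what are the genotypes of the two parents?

Observed offspring: 26 rough, 26 smooth
The observed ratio simplifies to 1:1. One parent shows smooth, so its genotype must be ff. A 1:1 offspring split requires the other parent to be heterozygous (Ff).
Parent genotypes: ff × Ff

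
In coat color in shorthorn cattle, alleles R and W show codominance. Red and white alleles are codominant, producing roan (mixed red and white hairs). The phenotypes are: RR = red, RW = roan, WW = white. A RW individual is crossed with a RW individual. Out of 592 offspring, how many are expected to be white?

Punnett square for RW × RW:
Offspring genotypes: 1 RR, 2 RW, 1 WW
Phenotype counts: 1 red, 2 roan, 1 white
white: 1 out of 4 → fraction 1/4
Expected count = 1/4 × 592 = 148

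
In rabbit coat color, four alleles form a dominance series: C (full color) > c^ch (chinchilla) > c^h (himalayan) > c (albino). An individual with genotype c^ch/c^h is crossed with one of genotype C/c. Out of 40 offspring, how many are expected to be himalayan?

Cross: c^ch/c^h × C/c
Allele dominance: C > c^ch > c^h > c
Offspring genotypes: 1 C/c^ch, 1 c^ch/c, 1 C/c^h, 1 c^h/c
Phenotype counts: 2 full color, 1 chinchilla, 1 himalayan
himalayan: 1 out of 4 → fraction 1/4
Expected count = 1/4 × 40 = 10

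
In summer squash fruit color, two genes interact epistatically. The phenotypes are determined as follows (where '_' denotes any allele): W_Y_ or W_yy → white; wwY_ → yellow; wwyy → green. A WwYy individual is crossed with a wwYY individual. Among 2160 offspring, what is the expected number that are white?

Cross: WwYy × wwYY — consider each gene separately:
W gene: Ww × ww → 2 Ww, 2 ww → 2 W_ : 2 ww (out of 4)
Y gene: Yy × YY → 2 YY, 2 Yy → 4 Y_ (out of 4)
Genotype classes (out of 4 × 4 = 16): W_Y_ = 2×4 = 8; wwY_ = 2×4 = 8
Apply the phenotype rules: W_Y_ (8) → white; wwY_ (8) → yellow
Phenotype counts (out of 16): 8 white, 8 yellow
white: 8 out of 16 → fraction 1/2
Expected count = 1/2 × 2160 = 1080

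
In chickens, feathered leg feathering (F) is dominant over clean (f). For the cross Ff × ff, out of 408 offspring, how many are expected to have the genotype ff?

Punnett square for Ff × ff:
Offspring genotypes: 2 Ff, 2 ff
Total offspring: 4
Count with target: 2
Probability: 2/4 = 1/2
Expected count = 1/2 × 408 = 204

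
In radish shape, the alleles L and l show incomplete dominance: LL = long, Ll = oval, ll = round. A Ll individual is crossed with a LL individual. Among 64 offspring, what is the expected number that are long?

Punnett square for Ll × LL:
Offspring genotypes: 2 LL, 2 Ll
Phenotype counts: 2 long, 2 oval
long: 2 out of 4 → fraction 1/2
Expected count = 1/2 × 64 = 32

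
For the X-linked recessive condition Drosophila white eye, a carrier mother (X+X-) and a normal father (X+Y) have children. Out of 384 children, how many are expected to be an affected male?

Cross: X+X- × X+Y
Offspring: 1 X+X+, 1 X+Y, 1 X+X-, 1 X-Y
Probability of an affected male: 1/4
Expected count = 1/4 × 384 = 96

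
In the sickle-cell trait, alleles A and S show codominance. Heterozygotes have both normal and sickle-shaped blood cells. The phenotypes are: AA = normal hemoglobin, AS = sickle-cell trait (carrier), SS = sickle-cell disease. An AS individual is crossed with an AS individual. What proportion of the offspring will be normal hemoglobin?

Punnett square for AS × AS:
Offspring genotypes: 1 AA, 2 AS, 1 SS
Phenotype counts: 1 normal hemoglobin, 2 sickle-cell trait (carrier), 1 sickle-cell disease
normal hemoglobin: 1 out of 4
Probability: 1/4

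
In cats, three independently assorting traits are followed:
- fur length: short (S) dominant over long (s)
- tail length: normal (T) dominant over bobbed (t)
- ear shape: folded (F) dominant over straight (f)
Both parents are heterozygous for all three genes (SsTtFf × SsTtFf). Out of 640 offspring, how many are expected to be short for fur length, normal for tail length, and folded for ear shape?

Trihybrid cross: SsTtFf × SsTtFf
Each trait segregates independently with a 3:1 phenotypic ratio, so each gene contributes 3/4 (dominant) or 1/4 (recessive).
Target: short (fur length), normal (tail length), folded (ear shape)
Probability = product of independent per-trait probabilities
= 3/4 × 3/4 × 3/4 = 27/64
Expected count = 27/64 × 640 = 270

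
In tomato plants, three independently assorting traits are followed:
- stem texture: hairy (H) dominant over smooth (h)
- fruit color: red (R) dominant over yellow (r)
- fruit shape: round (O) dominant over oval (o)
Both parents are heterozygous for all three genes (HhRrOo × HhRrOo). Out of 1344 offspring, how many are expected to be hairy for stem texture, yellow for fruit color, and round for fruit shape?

Trihybrid cross: HhRrOo × HhRrOo
Each trait segregates independently with a 3:1 phenotypic ratio, so each gene contributes 3/4 (dominant) or 1/4 (recessive).
Target: hairy (stem texture), yellow (fruit color), round (fruit shape)
Probability = product of independent per-trait probabilities
= 3/4 × 1/4 × 3/4 = 9/64
Expected count = 9/64 × 1344 = 189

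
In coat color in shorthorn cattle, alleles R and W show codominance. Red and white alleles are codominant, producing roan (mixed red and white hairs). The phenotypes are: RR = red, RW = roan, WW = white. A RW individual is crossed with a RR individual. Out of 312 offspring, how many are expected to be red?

Punnett square for RW × RR:
Offspring genotypes: 2 RR, 2 RW
Phenotype counts: 2 red, 2 roan
red: 2 out of 4 → fraction 1/2
Expected count = 1/2 × 312 = 156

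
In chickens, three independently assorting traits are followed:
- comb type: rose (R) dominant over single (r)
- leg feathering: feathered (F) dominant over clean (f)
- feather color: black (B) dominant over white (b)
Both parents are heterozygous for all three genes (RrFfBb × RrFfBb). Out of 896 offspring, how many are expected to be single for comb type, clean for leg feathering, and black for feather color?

Trihybrid cross: RrFfBb × RrFfBb
Each trait segregates independently with a 3:1 phenotypic ratio, so each gene contributes 3/4 (dominant) or 1/4 (recessive).
Target: single (comb type), clean (leg feathering), black (feather color)
Probability = product of independent per-trait probabilities
= 1/4 × 1/4 × 3/4 = 3/64
Expected count = 3/64 × 896 = 42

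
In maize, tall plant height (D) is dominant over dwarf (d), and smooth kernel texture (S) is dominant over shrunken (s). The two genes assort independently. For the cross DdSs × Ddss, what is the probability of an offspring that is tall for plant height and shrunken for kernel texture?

Dihybrid cross DdSs × Ddss — consider each gene separately:
plant height: Dd × Dd → 1 DD, 2 Dd, 1 dd → 3 D_ : 1 dd (out of 4)
kernel texture: Ss × ss → 2 Ss, 2 ss → 2 S_ : 2 ss (out of 4)
Looking for: tall (D_) and shrunken (ss)
P(tall) = 3/4, P(shrunken) = 2/4
P(both) = 3/4 × 2/4 = 6/16 = 3/8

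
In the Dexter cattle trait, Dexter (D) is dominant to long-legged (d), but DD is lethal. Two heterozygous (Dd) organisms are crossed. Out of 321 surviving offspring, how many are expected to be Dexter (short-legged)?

Cross: Dd × Dd
Punnett square offspring (before lethality): 1 DD, 2 Dd, 1 dd
The DD genotype is lethal (embryos die); surviving offspring: 2 Dd, 1 dd
Dexter (short-legged): 2 out of 3 → fraction 2/3
Expected count = 2/3 × 321 = 214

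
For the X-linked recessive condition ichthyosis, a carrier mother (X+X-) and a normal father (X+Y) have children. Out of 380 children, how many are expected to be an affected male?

Cross: X+X- × X+Y
Offspring: 1 X+X+, 1 X+Y, 1 X+X-, 1 X-Y
Probability of an affected male: 1/4
Expected count = 1/4 × 380 = 95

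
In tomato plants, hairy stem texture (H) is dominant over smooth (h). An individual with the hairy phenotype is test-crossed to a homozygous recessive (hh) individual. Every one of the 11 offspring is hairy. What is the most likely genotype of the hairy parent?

Test cross: ? × hh
All offspring are hairy.
If the unknown parent were heterozygous (Hh), about half of 11 offspring would be smooth; none are. The unknown parent is most likely homozygous dominant (HH).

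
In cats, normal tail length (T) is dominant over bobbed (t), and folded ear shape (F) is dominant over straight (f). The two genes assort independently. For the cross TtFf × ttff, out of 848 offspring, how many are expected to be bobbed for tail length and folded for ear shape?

Dihybrid cross TtFf × ttff — consider each gene separately:
tail length: Tt × tt → 2 Tt, 2 tt → 2 T_ : 2 tt (out of 4)
ear shape: Ff × ff → 2 Ff, 2 ff → 2 F_ : 2 ff (out of 4)
Looking for: bobbed (tt) and folded (F_)
P(bobbed) = 2/4, P(folded) = 2/4
P(both) = 2/4 × 2/4 = 4/16 = 1/4
Expected count = 1/4 × 848 = 212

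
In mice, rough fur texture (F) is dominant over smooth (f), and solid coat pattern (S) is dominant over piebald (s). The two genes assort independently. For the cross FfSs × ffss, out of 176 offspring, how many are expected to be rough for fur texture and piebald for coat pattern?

Dihybrid cross FfSs × ffss — consider each gene separately:
fur texture: Ff × ff → 2 Ff, 2 ff → 2 F_ : 2 ff (out of 4)
coat pattern: Ss × ss → 2 Ss, 2 ss → 2 S_ : 2 ss (out of 4)
Looking for: rough (F_) and piebald (ss)
P(rough) = 2/4, P(piebald) = 2/4
P(both) = 2/4 × 2/4 = 4/16 = 1/4
Expected count = 1/4 × 176 = 44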